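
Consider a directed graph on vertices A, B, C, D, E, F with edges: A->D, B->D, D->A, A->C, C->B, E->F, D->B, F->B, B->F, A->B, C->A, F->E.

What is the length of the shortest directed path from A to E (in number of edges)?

3

Distance 0: A.
Distance 1: B, C, D.
Distance 2: F.
Distance 3: E — contains E.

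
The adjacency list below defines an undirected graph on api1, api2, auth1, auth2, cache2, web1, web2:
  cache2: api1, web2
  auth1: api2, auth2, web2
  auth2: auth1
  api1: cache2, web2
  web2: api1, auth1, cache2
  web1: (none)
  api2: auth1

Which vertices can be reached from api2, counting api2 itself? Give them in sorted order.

Start at api2.
Its neighbours: auth1.
Then their neighbours: auth2, web2.
Then next layer: api1, cache2.
Nothing further is reachable.

api1, api2, auth1, auth2, cache2, web2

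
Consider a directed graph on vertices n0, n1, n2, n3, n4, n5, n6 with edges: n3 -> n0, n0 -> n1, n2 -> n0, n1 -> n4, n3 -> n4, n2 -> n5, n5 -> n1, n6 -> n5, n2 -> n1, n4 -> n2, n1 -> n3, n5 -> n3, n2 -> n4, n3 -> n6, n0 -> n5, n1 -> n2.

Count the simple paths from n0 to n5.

5

n0→n1→n2→n5
n0→n1→n3→n4→n2→n5
n0→n1→n3→n6→n5
n0→n1→n4→n2→n5
n0→n5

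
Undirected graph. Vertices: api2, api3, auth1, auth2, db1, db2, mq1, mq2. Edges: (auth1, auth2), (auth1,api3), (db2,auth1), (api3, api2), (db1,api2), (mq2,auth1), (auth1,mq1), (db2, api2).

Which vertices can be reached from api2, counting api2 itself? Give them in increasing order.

Start at api2.
Its neighbours: api3, db1, db2.
Then their neighbours: auth1.
Then next layer: auth2, mq1, mq2.
Every vertex is now reached.

api2, api3, auth1, auth2, db1, db2, mq1, mq2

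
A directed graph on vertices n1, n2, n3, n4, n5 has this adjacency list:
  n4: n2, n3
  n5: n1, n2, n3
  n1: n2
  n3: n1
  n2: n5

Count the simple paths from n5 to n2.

3

n5→n1→n2
n5→n2
n5→n3→n1→n2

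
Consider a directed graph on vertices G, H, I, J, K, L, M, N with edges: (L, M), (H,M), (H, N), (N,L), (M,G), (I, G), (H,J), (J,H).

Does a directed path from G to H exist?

G has no outgoing edges, so nothing is reachable from it.

No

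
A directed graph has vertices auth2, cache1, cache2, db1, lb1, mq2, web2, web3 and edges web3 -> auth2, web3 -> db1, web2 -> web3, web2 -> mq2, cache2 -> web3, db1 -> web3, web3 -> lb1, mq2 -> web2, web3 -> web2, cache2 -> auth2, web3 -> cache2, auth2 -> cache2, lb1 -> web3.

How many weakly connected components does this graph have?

2

From auth2: component {auth2, cache2, db1, lb1, mq2, web2, web3}.
From cache1: component {cache1}.
That's 2 components.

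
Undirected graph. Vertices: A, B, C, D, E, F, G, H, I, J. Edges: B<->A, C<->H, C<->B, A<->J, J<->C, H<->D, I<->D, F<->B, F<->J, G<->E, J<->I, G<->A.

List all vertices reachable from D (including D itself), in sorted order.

Start at D.
Its neighbours: H, I.
Then their neighbours: C, J.
Then next layer: A, B, F.
Then next layer: G.
Then next layer: E.
Every vertex is now reached.

A, B, C, D, E, F, G, H, I, J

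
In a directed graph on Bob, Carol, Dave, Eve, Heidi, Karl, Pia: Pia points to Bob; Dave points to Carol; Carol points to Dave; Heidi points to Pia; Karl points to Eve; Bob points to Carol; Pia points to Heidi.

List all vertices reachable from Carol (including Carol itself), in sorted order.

Start at Carol.
Its neighbours: Dave.
Nothing further is reachable.

Carol, Dave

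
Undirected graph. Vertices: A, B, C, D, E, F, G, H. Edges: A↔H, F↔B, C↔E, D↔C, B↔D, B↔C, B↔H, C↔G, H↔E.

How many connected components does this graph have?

1

From A: component {A, B, C, D, E, F, G, H}.
That's 1 component.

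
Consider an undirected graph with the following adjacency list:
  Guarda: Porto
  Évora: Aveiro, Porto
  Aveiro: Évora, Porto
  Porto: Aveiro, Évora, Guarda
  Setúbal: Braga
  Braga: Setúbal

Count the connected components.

From Aveiro: component {Aveiro, Évora, Guarda, Porto}.
From Braga: component {Braga, Setúbal}.
That's 2 components.

2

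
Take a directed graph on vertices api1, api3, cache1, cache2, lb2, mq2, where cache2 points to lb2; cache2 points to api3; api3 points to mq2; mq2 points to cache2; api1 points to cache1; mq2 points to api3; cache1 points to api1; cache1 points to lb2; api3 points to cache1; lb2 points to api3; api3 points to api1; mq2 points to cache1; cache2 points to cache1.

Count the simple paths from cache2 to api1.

8

cache2→api3→api1
cache2→api3→cache1→api1
cache2→api3→mq2→cache1→api1
cache2→cache1→api1
cache2→cache1→lb2→api3→api1
cache2→lb2→api3→api1
cache2→lb2→api3→cache1→api1
cache2→lb2→api3→mq2→cache1→api1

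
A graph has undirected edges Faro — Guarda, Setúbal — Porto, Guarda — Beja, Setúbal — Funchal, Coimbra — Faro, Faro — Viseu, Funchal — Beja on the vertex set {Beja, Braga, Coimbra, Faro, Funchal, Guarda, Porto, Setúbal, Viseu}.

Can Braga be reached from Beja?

No

Explore from Beja.
Distance 1: reach Funchal, Guarda.
Distance 2: reach Faro, Setúbal.
Distance 3: reach Coimbra, Porto, Viseu.
The search is exhausted without reaching Braga; it lies in a different component.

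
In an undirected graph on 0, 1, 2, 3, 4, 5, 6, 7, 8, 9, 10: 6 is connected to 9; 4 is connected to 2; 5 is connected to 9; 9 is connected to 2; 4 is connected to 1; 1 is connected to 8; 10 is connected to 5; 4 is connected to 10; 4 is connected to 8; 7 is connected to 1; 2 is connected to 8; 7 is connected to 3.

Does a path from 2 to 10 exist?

Explore from 2.
Distance 1: reach 4, 8, 9.
Distance 2: reach 1, 5, 6, 10.
Found 10.

Yes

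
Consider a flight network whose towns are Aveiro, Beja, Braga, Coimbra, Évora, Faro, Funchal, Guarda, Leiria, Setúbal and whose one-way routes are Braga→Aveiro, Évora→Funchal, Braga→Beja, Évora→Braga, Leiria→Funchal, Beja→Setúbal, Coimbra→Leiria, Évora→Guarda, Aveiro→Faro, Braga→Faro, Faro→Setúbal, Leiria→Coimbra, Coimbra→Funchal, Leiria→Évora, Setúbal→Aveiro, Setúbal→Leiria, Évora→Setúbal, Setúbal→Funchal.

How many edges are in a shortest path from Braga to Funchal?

3

Distance 0: Braga.
Distance 1: Aveiro, Beja, Faro.
Distance 2: Setúbal.
Distance 3: Funchal, Leiria — contains Funchal.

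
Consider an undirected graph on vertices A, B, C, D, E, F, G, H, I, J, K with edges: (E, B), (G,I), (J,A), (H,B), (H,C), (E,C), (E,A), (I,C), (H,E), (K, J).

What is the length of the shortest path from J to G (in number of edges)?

5

Distance 0: J.
Distance 1: A, K.
Distance 2: E.
Distance 3: B, C, H.
Distance 4: I.
Distance 5: G — contains G.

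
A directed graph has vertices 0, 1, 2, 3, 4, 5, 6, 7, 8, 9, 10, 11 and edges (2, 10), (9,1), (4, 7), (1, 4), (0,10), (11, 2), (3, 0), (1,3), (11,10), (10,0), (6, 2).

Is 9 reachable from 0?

Explore from 0.
Distance 1: reach 10.
The search from 0 is exhausted; no directed path reaches 9.

No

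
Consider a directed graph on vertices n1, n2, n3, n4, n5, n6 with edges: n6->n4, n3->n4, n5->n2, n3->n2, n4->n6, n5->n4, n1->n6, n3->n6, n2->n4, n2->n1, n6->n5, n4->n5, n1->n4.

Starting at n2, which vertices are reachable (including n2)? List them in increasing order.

n1, n2, n4, n5, n6

Start at n2.
Its neighbours: n1, n4.
Then their neighbours: n5, n6.
Nothing further is reachable.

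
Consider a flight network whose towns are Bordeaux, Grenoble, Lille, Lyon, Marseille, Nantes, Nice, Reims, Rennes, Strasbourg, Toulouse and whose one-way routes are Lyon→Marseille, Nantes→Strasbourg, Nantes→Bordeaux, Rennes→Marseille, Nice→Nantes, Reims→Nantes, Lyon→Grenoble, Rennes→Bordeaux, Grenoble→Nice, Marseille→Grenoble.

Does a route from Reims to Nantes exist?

Explore from Reims.
Distance 1: reach Nantes.
Found Nantes.

Yes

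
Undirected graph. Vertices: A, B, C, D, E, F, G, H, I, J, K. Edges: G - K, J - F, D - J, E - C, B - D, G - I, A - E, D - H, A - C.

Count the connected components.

From A: component {A, C, E}.
From B: component {B, D, F, H, J}.
From G: component {G, I, K}.
That's 3 components.

3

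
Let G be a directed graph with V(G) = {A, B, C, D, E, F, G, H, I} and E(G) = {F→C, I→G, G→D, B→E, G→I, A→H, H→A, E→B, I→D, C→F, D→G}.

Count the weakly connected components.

4

From A: component {A, H}.
From B: component {B, E}.
From C: component {C, F}.
From D: component {D, G, I}.
That's 4 components.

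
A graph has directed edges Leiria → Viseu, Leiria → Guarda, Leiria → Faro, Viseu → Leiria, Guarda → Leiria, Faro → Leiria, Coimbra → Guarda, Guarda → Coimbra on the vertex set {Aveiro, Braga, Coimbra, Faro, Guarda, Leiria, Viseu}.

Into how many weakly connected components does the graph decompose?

3

From Aveiro: component {Aveiro}.
From Braga: component {Braga}.
From Coimbra: component {Coimbra, Faro, Guarda, Leiria, Viseu}.
That's 3 components.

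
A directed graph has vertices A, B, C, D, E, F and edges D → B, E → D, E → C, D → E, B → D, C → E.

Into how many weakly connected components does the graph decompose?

3

From A: component {A}.
From B: component {B, C, D, E}.
From F: component {F}.
That's 3 components.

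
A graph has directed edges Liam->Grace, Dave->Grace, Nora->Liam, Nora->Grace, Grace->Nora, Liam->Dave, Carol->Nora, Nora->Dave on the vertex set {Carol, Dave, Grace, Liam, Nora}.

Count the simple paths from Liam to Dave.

2

Liam→Dave
Liam→Grace→Nora→Dave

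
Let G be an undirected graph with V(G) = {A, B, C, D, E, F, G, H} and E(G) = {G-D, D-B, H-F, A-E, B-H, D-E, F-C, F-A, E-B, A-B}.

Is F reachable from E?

Explore from E.
Distance 1: reach A, B, D.
Distance 2: reach F, G, H.
Found F.

Yes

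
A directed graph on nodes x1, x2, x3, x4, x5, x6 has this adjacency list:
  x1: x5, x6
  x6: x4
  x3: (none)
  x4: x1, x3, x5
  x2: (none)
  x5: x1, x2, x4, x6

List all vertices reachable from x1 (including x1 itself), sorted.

x1, x2, x3, x4, x5, x6

Start at x1.
Its neighbours: x5, x6.
Then their neighbours: x2, x4.
Then next layer: x3.
Every vertex is now reached.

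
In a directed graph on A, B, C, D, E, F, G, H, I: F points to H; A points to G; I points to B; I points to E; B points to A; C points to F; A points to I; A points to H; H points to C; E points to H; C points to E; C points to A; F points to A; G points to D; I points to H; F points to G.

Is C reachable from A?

Yes

Explore from A.
Distance 1: reach G, H, I.
Distance 2: reach B, C, D, E.
Found C.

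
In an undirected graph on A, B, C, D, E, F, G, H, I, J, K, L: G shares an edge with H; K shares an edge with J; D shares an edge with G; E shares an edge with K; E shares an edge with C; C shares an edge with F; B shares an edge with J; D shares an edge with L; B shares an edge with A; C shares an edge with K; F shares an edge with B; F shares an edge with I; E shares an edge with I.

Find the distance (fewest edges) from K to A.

Distance 0: K.
Distance 1: C, E, J.
Distance 2: B, F, I.
Distance 3: A — contains A.

3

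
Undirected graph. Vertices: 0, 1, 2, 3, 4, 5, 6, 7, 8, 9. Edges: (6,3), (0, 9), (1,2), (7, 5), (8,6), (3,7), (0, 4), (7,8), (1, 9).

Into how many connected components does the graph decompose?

From 0: component {0, 1, 2, 4, 9}.
From 3: component {3, 5, 6, 7, 8}.
That's 2 components.

2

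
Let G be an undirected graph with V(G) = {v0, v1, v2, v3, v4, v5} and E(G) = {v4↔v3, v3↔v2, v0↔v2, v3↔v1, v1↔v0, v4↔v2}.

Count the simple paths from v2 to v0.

v2–v0
v2–v3–v1–v0
v2–v4–v3–v1–v0

3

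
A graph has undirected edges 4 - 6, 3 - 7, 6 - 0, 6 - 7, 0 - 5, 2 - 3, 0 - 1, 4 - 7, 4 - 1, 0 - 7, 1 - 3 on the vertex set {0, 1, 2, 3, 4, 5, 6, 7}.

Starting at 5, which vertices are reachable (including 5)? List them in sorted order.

0, 1, 2, 3, 4, 5, 6, 7

Start at 5.
Its neighbours: 0.
Then their neighbours: 1, 6, 7.
Then next layer: 3, 4.
Then next layer: 2.
Every vertex is now reached.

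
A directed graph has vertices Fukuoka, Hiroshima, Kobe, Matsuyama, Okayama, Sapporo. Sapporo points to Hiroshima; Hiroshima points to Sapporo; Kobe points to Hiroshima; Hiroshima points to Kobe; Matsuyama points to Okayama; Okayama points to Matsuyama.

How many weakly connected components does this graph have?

From Fukuoka: component {Fukuoka}.
From Hiroshima: component {Hiroshima, Kobe, Sapporo}.
From Matsuyama: component {Matsuyama, Okayama}.
That's 3 components.

3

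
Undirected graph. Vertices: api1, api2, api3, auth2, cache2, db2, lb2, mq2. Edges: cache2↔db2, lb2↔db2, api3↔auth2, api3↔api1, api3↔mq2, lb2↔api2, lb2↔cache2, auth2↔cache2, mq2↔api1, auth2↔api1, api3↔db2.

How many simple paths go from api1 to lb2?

api1–api3–auth2–cache2–db2–lb2
api1–api3–auth2–cache2–lb2
api1–api3–db2–cache2–lb2
api1–api3–db2–lb2
api1–auth2–api3–db2–cache2–lb2
api1–auth2–api3–db2–lb2
api1–auth2–cache2–db2–lb2
api1–auth2–cache2–lb2
api1–mq2–api3–auth2–cache2–db2–lb2
api1–mq2–api3–auth2–cache2–lb2
api1–mq2–api3–db2–cache2–lb2
api1–mq2–api3–db2–lb2

12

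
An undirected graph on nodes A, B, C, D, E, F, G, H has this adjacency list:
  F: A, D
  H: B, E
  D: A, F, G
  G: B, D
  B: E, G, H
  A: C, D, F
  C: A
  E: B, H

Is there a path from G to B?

Yes

Explore from G.
Distance 1: reach B, D.
Found B.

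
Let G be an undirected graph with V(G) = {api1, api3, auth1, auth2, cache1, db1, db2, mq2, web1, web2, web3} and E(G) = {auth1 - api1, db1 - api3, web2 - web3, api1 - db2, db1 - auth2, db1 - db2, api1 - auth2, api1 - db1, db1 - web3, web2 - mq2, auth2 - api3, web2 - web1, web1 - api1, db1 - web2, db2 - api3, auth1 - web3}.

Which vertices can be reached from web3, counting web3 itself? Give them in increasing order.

Start at web3.
Its neighbours: auth1, db1, web2.
Then their neighbours: api1, api3, auth2, db2, mq2, web1.
Nothing further is reachable.

api1, api3, auth1, auth2, db1, db2, mq2, web1, web2, web3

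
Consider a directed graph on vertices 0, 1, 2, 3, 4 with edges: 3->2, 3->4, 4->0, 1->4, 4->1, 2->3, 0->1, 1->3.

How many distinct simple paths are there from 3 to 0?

3→4→0

1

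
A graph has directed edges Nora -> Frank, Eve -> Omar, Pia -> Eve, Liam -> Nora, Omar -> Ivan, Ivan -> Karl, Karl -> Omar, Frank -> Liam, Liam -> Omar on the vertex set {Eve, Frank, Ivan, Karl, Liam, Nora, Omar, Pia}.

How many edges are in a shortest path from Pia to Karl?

4

Distance 0: Pia.
Distance 1: Eve.
Distance 2: Omar.
Distance 3: Ivan.
Distance 4: Karl — contains Karl.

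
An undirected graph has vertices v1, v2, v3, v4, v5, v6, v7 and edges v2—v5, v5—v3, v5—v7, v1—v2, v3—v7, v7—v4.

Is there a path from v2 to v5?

Yes

Explore from v2.
Distance 1: reach v1, v5.
Found v5.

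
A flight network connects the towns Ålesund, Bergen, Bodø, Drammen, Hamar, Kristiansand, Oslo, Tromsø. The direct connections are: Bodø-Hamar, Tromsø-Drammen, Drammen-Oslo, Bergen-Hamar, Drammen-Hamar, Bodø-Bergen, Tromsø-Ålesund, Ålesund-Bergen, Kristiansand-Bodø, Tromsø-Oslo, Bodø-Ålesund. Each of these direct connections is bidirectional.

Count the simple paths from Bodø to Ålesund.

Bodø–Ålesund
Bodø–Bergen–Ålesund
Bodø–Bergen–Hamar–Drammen–Oslo–Tromsø–Ålesund
Bodø–Bergen–Hamar–Drammen–Tromsø–Ålesund
Bodø–Hamar–Bergen–Ålesund
Bodø–Hamar–Drammen–Oslo–Tromsø–Ålesund
Bodø–Hamar–Drammen–Tromsø–Ålesund

7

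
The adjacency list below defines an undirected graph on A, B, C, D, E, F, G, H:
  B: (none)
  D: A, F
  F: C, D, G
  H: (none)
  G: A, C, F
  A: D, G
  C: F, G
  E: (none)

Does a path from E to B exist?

E has no edges, so nothing is reachable from it.

No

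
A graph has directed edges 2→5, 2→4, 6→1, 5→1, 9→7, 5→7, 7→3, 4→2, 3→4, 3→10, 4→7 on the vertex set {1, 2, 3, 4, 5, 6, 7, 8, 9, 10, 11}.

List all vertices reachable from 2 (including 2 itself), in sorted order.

1, 2, 3, 4, 5, 7, 10

Start at 2.
Its neighbours: 4, 5.
Then their neighbours: 1, 7.
Then next layer: 3.
Then next layer: 10.
Nothing further is reachable.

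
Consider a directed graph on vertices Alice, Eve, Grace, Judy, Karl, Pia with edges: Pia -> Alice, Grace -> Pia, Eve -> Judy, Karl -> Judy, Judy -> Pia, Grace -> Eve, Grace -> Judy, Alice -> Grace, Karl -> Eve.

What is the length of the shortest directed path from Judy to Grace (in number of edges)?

Distance 0: Judy.
Distance 1: Pia.
Distance 2: Alice.
Distance 3: Grace — contains Grace.

3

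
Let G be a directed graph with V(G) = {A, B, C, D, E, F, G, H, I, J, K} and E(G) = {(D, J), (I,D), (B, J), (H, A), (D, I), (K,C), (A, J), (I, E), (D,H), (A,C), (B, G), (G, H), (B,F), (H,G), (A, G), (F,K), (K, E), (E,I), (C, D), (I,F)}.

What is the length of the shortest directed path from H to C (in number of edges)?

Distance 0: H.
Distance 1: A, G.
Distance 2: C, J — contains C.

2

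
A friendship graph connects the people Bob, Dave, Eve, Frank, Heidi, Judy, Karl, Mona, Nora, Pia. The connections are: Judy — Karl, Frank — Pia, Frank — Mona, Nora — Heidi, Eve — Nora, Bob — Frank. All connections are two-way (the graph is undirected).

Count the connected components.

From Bob: component {Bob, Frank, Mona, Pia}.
From Dave: component {Dave}.
From Eve: component {Eve, Heidi, Nora}.
From Judy: component {Judy, Karl}.
That's 4 components.

4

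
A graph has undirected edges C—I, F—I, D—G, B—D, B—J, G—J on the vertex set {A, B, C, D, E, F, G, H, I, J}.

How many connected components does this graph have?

5

From A: component {A}.
From B: component {B, D, G, J}.
From C: component {C, F, I}.
From E: component {E}.
From H: component {H}.
That's 5 components.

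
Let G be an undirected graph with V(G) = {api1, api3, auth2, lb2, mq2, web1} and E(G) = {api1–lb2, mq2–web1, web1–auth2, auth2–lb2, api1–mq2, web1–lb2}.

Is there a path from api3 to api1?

api3 has no edges, so nothing is reachable from it.

No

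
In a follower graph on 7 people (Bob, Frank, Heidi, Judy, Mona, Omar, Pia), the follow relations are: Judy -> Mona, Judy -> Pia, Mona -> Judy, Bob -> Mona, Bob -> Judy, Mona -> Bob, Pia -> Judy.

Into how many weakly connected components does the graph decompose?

From Bob: component {Bob, Judy, Mona, Pia}.
From Frank: component {Frank}.
From Heidi: component {Heidi}.
From Omar: component {Omar}.
That's 4 components.

4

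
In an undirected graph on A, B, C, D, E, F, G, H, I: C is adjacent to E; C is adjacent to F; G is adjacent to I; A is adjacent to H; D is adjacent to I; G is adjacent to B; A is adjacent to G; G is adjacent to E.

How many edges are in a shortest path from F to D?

5

Distance 0: F.
Distance 1: C.
Distance 2: E.
Distance 3: G.
Distance 4: A, B, I.
Distance 5: D, H — contains D.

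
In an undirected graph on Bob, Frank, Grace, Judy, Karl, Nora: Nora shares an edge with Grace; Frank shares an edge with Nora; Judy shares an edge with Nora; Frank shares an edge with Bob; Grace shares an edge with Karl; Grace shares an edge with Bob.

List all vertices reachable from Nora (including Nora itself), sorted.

Start at Nora.
Its neighbours: Frank, Grace, Judy.
Then their neighbours: Bob, Karl.
Every vertex is now reached.

Bob, Frank, Grace, Judy, Karl, Nora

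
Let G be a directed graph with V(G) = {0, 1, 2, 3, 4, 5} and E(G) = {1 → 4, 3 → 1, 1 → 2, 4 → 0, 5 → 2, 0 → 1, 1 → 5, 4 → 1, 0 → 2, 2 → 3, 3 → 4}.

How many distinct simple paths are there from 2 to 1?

3

2→3→1
2→3→4→0→1
2→3→4→1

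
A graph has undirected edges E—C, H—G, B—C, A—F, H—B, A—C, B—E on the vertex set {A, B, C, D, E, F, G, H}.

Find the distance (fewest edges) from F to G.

Distance 0: F.
Distance 1: A.
Distance 2: C.
Distance 3: B, E.
Distance 4: H.
Distance 5: G — contains G.

5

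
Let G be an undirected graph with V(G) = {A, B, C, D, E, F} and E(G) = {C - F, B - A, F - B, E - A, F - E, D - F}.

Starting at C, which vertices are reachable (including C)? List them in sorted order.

Start at C.
Its neighbours: F.
Then their neighbours: B, D, E.
Then next layer: A.
Every vertex is now reached.

A, B, C, D, E, F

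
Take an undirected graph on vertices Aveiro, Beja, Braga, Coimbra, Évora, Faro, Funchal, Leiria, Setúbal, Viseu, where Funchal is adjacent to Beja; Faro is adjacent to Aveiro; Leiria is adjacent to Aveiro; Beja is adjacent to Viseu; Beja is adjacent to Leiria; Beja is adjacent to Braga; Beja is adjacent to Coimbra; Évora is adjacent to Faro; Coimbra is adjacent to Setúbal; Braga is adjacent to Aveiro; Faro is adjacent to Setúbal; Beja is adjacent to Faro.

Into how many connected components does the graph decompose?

From Aveiro: component {Aveiro, Beja, Braga, Coimbra, Évora, Faro, Funchal, Leiria, Setúbal, Viseu}.
That's 1 component.

1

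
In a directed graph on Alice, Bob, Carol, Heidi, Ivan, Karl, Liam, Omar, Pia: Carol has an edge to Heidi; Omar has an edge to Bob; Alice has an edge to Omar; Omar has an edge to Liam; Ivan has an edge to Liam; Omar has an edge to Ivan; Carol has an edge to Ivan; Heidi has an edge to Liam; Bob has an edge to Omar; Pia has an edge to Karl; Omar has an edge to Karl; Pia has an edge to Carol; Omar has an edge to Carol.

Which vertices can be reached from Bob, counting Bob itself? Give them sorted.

Start at Bob.
Its neighbours: Omar.
Then their neighbours: Carol, Ivan, Karl, Liam.
Then next layer: Heidi.
Nothing further is reachable.

Bob, Carol, Heidi, Ivan, Karl, Liam, Omar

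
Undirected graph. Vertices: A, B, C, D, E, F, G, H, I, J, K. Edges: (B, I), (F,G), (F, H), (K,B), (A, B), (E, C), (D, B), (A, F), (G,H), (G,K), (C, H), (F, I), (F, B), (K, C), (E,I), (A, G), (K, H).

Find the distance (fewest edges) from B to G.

2

Distance 0: B.
Distance 1: A, D, F, I, K.
Distance 2: C, E, G, H — contains G.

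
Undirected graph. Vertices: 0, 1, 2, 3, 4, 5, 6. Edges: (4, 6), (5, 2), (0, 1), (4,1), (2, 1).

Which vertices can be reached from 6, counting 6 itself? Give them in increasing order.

Start at 6.
Its neighbours: 4.
Then their neighbours: 1.
Then next layer: 0, 2.
Then next layer: 5.
Nothing further is reachable.

0, 1, 2, 4, 5, 6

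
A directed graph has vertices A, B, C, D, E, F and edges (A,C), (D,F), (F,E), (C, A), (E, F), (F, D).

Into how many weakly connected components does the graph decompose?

From A: component {A, C}.
From B: component {B}.
From D: component {D, E, F}.
That's 3 components.

3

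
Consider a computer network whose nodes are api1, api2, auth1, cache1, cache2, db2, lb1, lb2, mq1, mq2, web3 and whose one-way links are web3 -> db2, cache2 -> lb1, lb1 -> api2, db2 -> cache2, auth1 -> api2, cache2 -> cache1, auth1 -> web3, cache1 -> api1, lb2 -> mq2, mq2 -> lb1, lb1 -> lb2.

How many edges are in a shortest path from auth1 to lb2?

Distance 0: auth1.
Distance 1: api2, web3.
Distance 2: db2.
Distance 3: cache2.
Distance 4: cache1, lb1.
Distance 5: api1, lb2 — contains lb2.

5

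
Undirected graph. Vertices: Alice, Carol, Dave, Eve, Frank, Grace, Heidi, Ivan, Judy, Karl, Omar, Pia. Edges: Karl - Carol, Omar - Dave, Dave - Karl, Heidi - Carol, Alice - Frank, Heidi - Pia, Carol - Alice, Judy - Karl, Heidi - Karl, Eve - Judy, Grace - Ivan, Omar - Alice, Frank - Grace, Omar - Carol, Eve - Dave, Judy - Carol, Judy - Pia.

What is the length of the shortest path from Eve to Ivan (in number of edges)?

6

Distance 0: Eve.
Distance 1: Dave, Judy.
Distance 2: Carol, Karl, Omar, Pia.
Distance 3: Alice, Heidi.
Distance 4: Frank.
Distance 5: Grace.
Distance 6: Ivan — contains Ivan.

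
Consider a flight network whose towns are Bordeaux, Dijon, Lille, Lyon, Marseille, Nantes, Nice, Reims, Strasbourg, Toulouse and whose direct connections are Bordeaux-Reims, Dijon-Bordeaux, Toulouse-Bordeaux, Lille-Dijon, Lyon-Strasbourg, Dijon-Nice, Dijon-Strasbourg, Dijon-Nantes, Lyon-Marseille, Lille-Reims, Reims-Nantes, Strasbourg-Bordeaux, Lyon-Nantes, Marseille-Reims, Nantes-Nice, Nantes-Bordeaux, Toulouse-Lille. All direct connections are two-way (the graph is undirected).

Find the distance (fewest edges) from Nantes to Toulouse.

2

Distance 0: Nantes.
Distance 1: Bordeaux, Dijon, Lyon, Nice, Reims.
Distance 2: Lille, Marseille, Strasbourg, Toulouse — contains Toulouse.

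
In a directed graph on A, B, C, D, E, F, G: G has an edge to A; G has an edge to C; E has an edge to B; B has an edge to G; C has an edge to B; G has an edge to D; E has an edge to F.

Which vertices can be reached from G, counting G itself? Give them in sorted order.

A, B, C, D, G

Start at G.
Its neighbours: A, C, D.
Then their neighbours: B.
Nothing further is reachable.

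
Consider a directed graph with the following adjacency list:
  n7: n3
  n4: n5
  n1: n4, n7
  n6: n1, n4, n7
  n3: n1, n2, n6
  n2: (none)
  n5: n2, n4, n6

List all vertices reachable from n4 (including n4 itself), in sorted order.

n1, n2, n3, n4, n5, n6, n7

Start at n4.
Its neighbours: n5.
Then their neighbours: n2, n6.
Then next layer: n1, n7.
Then next layer: n3.
Every vertex is now reached.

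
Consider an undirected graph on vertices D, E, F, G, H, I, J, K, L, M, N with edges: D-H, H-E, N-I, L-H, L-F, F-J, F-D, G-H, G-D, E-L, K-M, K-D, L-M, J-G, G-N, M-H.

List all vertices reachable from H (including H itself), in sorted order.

Start at H.
Its neighbours: D, E, G, L, M.
Then their neighbours: F, J, K, N.
Then next layer: I.
Every vertex is now reached.

D, E, F, G, H, I, J, K, L, M, N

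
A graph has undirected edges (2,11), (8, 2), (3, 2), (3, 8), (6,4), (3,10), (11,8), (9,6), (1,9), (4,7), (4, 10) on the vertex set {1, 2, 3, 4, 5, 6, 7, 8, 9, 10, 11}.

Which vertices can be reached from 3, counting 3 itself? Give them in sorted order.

Start at 3.
Its neighbours: 2, 8, 10.
Then their neighbours: 4, 11.
Then next layer: 6, 7.
Then next layer: 9.
Then next layer: 1.
Nothing further is reachable.

1, 2, 3, 4, 6, 7, 8, 9, 10, 11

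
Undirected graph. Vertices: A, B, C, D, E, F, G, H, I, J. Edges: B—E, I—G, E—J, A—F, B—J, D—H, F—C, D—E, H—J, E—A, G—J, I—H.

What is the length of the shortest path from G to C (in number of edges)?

Distance 0: G.
Distance 1: I, J.
Distance 2: B, E, H.
Distance 3: A, D.
Distance 4: F.
Distance 5: C — contains C.

5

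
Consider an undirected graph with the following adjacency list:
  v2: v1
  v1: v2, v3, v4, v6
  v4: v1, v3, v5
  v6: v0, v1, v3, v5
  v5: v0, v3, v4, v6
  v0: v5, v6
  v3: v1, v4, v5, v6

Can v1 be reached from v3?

Explore from v3.
Distance 1: reach v1, v4, v5, v6.
Found v1.

Yes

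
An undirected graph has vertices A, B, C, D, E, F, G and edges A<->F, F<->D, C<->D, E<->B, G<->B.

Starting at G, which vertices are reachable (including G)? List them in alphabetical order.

Start at G.
Its neighbours: B.
Then their neighbours: E.
Nothing further is reachable.

B, E, G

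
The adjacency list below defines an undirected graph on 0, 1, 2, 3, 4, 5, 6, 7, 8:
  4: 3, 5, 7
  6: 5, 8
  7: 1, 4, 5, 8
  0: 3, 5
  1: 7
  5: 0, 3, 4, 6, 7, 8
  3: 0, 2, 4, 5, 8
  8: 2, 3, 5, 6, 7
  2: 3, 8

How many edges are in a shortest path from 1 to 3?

Distance 0: 1.
Distance 1: 7.
Distance 2: 4, 5, 8.
Distance 3: 0, 2, 3, 6 — contains 3.

3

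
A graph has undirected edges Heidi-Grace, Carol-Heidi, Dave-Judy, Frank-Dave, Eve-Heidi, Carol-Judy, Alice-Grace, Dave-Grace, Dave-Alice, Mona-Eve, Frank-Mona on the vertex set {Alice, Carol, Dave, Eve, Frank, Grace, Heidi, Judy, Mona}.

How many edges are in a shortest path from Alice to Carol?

Distance 0: Alice.
Distance 1: Dave, Grace.
Distance 2: Frank, Heidi, Judy.
Distance 3: Carol, Eve, Mona — contains Carol.

3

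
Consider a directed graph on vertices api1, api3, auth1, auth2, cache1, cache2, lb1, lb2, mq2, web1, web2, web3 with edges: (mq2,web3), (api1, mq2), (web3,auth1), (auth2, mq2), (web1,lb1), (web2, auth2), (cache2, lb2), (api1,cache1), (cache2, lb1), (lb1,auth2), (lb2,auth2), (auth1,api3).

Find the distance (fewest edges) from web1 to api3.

6

Distance 0: web1.
Distance 1: lb1.
Distance 2: auth2.
Distance 3: mq2.
Distance 4: web3.
Distance 5: auth1.
Distance 6: api3 — contains api3.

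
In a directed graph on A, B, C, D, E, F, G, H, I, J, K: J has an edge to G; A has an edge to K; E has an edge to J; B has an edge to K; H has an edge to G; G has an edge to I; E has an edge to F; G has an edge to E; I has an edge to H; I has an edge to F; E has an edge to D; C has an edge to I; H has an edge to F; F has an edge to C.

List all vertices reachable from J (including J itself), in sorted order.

Start at J.
Its neighbours: G.
Then their neighbours: E, I.
Then next layer: D, F, H.
Then next layer: C.
Nothing further is reachable.

C, D, E, F, G, H, I, J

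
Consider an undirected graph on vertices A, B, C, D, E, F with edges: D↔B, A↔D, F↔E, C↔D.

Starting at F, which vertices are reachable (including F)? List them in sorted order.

Start at F.
Its neighbours: E.
Nothing further is reachable.

E, F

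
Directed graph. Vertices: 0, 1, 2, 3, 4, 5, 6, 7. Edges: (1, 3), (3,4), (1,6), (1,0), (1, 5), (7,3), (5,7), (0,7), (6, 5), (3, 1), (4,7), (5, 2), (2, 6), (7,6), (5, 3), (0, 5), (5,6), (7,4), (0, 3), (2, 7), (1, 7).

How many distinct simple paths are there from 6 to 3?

6→5→2→7→3
6→5→3
6→5→7→3

3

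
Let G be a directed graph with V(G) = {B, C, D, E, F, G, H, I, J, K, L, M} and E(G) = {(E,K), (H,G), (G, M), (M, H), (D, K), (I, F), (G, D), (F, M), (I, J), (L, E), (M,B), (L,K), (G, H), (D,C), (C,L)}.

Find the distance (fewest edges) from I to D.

Distance 0: I.
Distance 1: F, J.
Distance 2: M.
Distance 3: B, H.
Distance 4: G.
Distance 5: D — contains D.

5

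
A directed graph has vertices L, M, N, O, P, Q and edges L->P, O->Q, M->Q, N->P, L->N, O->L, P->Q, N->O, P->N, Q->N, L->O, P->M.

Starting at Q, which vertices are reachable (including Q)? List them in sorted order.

L, M, N, O, P, Q

Start at Q.
Its neighbours: N.
Then their neighbours: O, P.
Then next layer: L, M.
Every vertex is now reached.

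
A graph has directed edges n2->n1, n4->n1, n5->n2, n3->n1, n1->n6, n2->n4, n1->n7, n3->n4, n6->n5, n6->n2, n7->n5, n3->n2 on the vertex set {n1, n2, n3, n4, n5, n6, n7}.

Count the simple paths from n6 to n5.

3

n6→n2→n1→n7→n5
n6→n2→n4→n1→n7→n5
n6→n5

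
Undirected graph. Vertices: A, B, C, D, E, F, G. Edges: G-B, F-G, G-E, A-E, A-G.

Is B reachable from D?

No

D has no edges, so nothing is reachable from it.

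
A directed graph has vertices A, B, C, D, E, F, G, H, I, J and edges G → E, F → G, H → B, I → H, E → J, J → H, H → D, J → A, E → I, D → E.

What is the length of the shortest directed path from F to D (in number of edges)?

Distance 0: F.
Distance 1: G.
Distance 2: E.
Distance 3: I, J.
Distance 4: A, H.
Distance 5: B, D — contains D.

5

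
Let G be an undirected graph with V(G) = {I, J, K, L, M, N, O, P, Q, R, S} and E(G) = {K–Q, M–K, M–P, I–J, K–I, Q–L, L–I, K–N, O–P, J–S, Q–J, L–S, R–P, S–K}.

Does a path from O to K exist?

Explore from O.
Distance 1: reach P.
Distance 2: reach M, R.
Distance 3: reach K.
Found K.

Yes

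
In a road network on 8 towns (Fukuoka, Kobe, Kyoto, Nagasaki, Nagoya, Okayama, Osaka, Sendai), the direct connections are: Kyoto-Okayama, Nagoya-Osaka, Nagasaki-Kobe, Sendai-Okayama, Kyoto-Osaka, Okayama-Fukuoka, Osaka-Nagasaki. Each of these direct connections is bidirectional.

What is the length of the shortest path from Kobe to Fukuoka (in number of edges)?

Distance 0: Kobe.
Distance 1: Nagasaki.
Distance 2: Osaka.
Distance 3: Kyoto, Nagoya.
Distance 4: Okayama.
Distance 5: Fukuoka, Sendai — contains Fukuoka.

5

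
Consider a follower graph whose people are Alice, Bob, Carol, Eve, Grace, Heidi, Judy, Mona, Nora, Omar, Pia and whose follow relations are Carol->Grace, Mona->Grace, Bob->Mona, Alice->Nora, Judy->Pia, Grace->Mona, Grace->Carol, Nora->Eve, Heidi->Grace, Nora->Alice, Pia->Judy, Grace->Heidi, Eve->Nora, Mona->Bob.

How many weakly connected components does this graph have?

From Alice: component {Alice, Eve, Nora}.
From Bob: component {Bob, Carol, Grace, Heidi, Mona}.
From Judy: component {Judy, Pia}.
From Omar: component {Omar}.
That's 4 components.

4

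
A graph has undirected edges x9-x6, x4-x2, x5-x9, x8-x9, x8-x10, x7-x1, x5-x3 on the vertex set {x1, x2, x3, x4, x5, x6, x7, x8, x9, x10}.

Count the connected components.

3

From x1: component {x1, x7}.
From x2: component {x2, x4}.
From x3: component {x3, x5, x6, x8, x9, x10}.
That's 3 components.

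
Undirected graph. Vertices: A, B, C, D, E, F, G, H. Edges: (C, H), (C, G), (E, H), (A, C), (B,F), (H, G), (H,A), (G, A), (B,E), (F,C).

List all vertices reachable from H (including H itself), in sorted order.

Start at H.
Its neighbours: A, C, E, G.
Then their neighbours: B, F.
Nothing further is reachable.

A, B, C, E, F, G, H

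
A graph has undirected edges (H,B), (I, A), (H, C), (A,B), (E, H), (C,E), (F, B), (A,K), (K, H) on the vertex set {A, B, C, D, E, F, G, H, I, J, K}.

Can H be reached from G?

G has no edges, so nothing is reachable from it.

No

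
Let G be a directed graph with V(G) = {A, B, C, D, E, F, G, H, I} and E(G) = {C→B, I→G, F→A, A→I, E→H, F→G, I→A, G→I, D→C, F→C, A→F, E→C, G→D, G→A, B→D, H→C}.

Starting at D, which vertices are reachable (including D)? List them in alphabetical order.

Start at D.
Its neighbours: C.
Then their neighbours: B.
Nothing further is reachable.

B, C, D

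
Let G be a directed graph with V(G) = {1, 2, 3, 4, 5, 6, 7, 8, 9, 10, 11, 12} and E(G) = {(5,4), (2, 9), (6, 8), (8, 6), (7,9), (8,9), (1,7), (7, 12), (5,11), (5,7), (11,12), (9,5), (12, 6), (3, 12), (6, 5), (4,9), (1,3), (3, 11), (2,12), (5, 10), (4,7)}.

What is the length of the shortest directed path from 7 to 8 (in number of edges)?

3

Distance 0: 7.
Distance 1: 9, 12.
Distance 2: 5, 6.
Distance 3: 4, 8, 10, 11 — contains 8.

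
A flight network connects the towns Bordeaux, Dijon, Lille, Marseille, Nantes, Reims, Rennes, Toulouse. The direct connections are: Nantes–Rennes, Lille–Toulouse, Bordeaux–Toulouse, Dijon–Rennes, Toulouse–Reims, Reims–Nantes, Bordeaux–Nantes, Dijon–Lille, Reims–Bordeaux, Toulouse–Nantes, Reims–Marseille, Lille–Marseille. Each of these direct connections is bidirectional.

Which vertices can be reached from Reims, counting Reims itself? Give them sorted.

Bordeaux, Dijon, Lille, Marseille, Nantes, Reims, Rennes, Toulouse

Start at Reims.
Its neighbours: Bordeaux, Marseille, Nantes, Toulouse.
Then their neighbours: Lille, Rennes.
Then next layer: Dijon.
Every vertex is now reached.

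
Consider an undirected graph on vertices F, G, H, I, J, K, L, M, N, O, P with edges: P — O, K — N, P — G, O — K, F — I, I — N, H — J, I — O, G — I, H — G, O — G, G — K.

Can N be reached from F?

Yes

Explore from F.
Distance 1: reach I.
Distance 2: reach G, N, O.
Found N.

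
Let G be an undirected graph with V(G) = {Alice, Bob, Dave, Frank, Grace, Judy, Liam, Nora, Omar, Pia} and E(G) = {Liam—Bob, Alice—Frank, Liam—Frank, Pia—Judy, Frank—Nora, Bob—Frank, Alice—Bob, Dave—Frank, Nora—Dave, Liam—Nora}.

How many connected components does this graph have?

4

From Alice: component {Alice, Bob, Dave, Frank, Liam, Nora}.
From Grace: component {Grace}.
From Judy: component {Judy, Pia}.
From Omar: component {Omar}.
That's 4 components.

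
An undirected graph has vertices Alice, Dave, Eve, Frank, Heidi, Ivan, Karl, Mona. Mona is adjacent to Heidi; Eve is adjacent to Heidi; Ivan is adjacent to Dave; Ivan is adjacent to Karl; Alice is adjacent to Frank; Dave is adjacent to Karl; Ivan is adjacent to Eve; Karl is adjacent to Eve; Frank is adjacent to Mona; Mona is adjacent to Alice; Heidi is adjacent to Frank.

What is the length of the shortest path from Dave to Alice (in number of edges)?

Distance 0: Dave.
Distance 1: Ivan, Karl.
Distance 2: Eve.
Distance 3: Heidi.
Distance 4: Frank, Mona.
Distance 5: Alice — contains Alice.

5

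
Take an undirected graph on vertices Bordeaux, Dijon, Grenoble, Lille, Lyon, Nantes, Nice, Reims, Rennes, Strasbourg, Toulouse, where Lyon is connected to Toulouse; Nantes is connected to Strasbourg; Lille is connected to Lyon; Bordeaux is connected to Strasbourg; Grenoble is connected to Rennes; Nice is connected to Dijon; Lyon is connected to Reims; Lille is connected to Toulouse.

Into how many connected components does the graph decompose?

4

From Bordeaux: component {Bordeaux, Nantes, Strasbourg}.
From Dijon: component {Dijon, Nice}.
From Grenoble: component {Grenoble, Rennes}.
From Lille: component {Lille, Lyon, Reims, Toulouse}.
That's 4 components.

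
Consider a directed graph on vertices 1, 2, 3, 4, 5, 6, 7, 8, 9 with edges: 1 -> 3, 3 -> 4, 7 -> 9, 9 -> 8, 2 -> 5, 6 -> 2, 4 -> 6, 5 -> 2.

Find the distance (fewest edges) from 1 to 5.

5

Distance 0: 1.
Distance 1: 3.
Distance 2: 4.
Distance 3: 6.
Distance 4: 2.
Distance 5: 5 — contains 5.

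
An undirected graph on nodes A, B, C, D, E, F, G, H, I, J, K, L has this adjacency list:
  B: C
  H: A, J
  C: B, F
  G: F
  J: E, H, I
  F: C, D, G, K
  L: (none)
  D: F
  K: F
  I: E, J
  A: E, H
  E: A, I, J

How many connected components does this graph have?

From A: component {A, E, H, I, J}.
From B: component {B, C, D, F, G, K}.
From L: component {L}.
That's 3 components.

3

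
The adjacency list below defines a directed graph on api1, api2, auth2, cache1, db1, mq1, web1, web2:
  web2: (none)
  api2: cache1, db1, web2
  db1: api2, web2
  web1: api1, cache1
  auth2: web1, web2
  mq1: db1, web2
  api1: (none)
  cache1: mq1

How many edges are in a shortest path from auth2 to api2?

5

Distance 0: auth2.
Distance 1: web1, web2.
Distance 2: api1, cache1.
Distance 3: mq1.
Distance 4: db1.
Distance 5: api2 — contains api2.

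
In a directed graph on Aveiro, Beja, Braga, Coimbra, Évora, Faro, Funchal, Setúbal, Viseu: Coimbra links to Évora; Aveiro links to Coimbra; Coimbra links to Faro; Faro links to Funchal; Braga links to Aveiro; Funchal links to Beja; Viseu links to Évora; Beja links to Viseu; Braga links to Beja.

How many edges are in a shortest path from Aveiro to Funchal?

Distance 0: Aveiro.
Distance 1: Coimbra.
Distance 2: Évora, Faro.
Distance 3: Funchal — contains Funchal.

3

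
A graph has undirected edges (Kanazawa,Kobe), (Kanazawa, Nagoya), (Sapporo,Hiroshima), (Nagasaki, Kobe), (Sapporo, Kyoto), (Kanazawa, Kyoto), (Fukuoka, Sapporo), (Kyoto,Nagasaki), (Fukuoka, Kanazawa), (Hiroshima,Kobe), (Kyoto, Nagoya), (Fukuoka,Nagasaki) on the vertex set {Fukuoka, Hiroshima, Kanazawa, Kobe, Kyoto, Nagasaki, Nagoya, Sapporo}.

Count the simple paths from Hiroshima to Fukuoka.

Hiroshima–Kobe–Kanazawa–Fukuoka
Hiroshima–Kobe–Kanazawa–Kyoto–Nagasaki–Fukuoka
Hiroshima–Kobe–Kanazawa–Kyoto–Sapporo–Fukuoka
Hiroshima–Kobe–Kanazawa–Nagoya–Kyoto–Nagasaki–Fukuoka
Hiroshima–Kobe–Kanazawa–Nagoya–Kyoto–Sapporo–Fukuoka
Hiroshima–Kobe–Nagasaki–Fukuoka
Hiroshima–Kobe–Nagasaki–Kyoto–Kanazawa–Fukuoka
Hiroshima–Kobe–Nagasaki–Kyoto–Nagoya–Kanazawa–Fukuoka
... and 8 more.

16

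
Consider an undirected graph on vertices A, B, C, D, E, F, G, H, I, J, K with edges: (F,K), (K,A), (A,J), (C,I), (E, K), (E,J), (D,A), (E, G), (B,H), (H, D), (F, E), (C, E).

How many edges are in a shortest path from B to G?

Distance 0: B.
Distance 1: H.
Distance 2: D.
Distance 3: A.
Distance 4: J, K.
Distance 5: E, F.
Distance 6: C, G — contains G.

6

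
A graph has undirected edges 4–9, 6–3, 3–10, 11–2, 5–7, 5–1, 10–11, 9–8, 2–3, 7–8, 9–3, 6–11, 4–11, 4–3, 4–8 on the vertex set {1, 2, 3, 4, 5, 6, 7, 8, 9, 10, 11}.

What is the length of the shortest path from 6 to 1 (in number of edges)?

Distance 0: 6.
Distance 1: 3, 11.
Distance 2: 2, 4, 9, 10.
Distance 3: 8.
Distance 4: 7.
Distance 5: 5.
Distance 6: 1 — contains 1.

6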